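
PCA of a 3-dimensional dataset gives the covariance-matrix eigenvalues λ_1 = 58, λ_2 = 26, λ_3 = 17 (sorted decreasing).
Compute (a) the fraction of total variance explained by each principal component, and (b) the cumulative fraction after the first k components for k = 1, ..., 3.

Step 1 — total variance = trace(Sigma) = Σ λ_i = 58 + 26 + 17 = 101.

Step 2 — fraction explained by component i = λ_i / Σ λ:
  PC1: 58/101 = 0.5743
  PC2: 26/101 = 0.2574
  PC3: 17/101 = 0.1683

Step 3 — cumulative fraction after k components = (λ_1 + ... + λ_k) / Σ λ:
  k = 1: 58/101 = 0.5743
  k = 2: (58 + 26)/101 = 84/101 = 0.8317
  k = 3: (58 + 26 + 17)/101 = 101/101 = 1

Summary (fraction, with percent):

explained: PC1 0.5743 (57.43%), PC2 0.2574 (25.74%), PC3 0.1683 (16.83%);  cumulative: 0.5743, 0.8317, 1


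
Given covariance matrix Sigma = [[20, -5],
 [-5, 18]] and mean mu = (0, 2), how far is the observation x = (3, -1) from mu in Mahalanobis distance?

Step 1 — centre the observation: (x - mu) = (3, -3).

Step 2 — invert Sigma. det(Sigma) = 20·18 - (-5)² = 335.
  Sigma^{-1} = (1/det) · [[d, -b], [-b, a]] = [[0.0537, 0.0149],
 [0.0149, 0.0597]].

Step 3 — form the quadratic (x - mu)^T · Sigma^{-1} · (x - mu):
  Sigma^{-1} · (x - mu) = (0.1164, -0.1343).
  (x - mu)^T · [Sigma^{-1} · (x - mu)] = (3)·(0.1164) + (-3)·(-0.1343) = 0.7522.

Step 4 — take square root: d = √(0.7522) ≈ 0.8673.

d(x, mu) = √(0.7522) ≈ 0.8673


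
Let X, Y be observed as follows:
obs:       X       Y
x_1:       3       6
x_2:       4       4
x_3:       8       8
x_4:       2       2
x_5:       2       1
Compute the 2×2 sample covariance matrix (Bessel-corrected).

Step 1 — column means:
  mean(X) = (3 + 4 + 8 + 2 + 2) / 5 = 19/5 = 3.8
  mean(Y) = (6 + 4 + 8 + 2 + 1) / 5 = 21/5 = 4.2

Step 2 — sample covariance S[i,j] = (1/(n-1)) · Σ_k (x_{k,i} - mean_i) · (x_{k,j} - mean_j), with n-1 = 4.
  S[X,X] = ((-0.8)·(-0.8) + (0.2)·(0.2) + (4.2)·(4.2) + (-1.8)·(-1.8) + (-1.8)·(-1.8)) / 4 = 24.8/4 = 6.2
  S[X,Y] = ((-0.8)·(1.8) + (0.2)·(-0.2) + (4.2)·(3.8) + (-1.8)·(-2.2) + (-1.8)·(-3.2)) / 4 = 24.2/4 = 6.05
  S[Y,Y] = ((1.8)·(1.8) + (-0.2)·(-0.2) + (3.8)·(3.8) + (-2.2)·(-2.2) + (-3.2)·(-3.2)) / 4 = 32.8/4 = 8.2

S is symmetric (S[j,i] = S[i,j]). Assembling:

S = [[6.2, 6.05],
 [6.05, 8.2]]


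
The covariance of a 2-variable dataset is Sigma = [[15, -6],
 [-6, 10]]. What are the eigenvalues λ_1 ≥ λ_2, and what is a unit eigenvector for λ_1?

Step 1 — characteristic polynomial of 2×2 Sigma:
  det(Sigma - λI) = λ² - trace · λ + det = 0.
  trace = 15 + 10 = 25, det = 15·10 - (-6)² = 114.
Step 2 — discriminant:
  Δ = trace² - 4·det = 625 - 456 = 169.
Step 3 — eigenvalues:
  λ = (trace ± √Δ)/2 = (25 ± 13)/2,
  λ_1 = 19,  λ_2 = 6.

Step 4 — unit eigenvector for λ_1: solve (Sigma - λ_1 I)v = 0. First row:
  (15 - 19)·v_x + (-6)·v_y = 0, i.e. (-4)·v_x + (-6)·v_y = 0,
  so v ∝ (b, λ_1 - a) = (-6, 4); multiply by -1 so the first entry is positive: u = (6, -4).
  ||u|| = √((6)² + (-4)²) = √(52) ≈ 7.2111,
  v_1 = u/||u|| ≈ (0.8321, -0.5547) (||v_1|| = 1).

λ_1 = 19,  λ_2 = 6;  v_1 ≈ (0.8321, -0.5547)


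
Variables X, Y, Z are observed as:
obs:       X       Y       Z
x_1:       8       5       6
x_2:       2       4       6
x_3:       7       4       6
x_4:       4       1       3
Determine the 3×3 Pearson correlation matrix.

Step 1 — column means:
  mean(X) = (8 + 2 + 7 + 4) / 4 = 21/4 = 5.25
  mean(Y) = (5 + 4 + 4 + 1) / 4 = 14/4 = 3.5
  mean(Z) = (6 + 6 + 6 + 3) / 4 = 21/4 = 5.25

Step 2 — sample variances and covariances s[i,j] = (1/(n-1)) · Σ_k (x_{k,i} - mean_i) · (x_{k,j} - mean_j), with n-1 = 3:
  s[X,X] = ((2.75)·(2.75) + (-3.25)·(-3.25) + (1.75)·(1.75) + (-1.25)·(-1.25)) / 3 = 22.75/3 = 7.5833
  s[X,Y] = ((2.75)·(1.5) + (-3.25)·(0.5) + (1.75)·(0.5) + (-1.25)·(-2.5)) / 3 = 6.5/3 = 2.1667
  s[X,Z] = ((2.75)·(0.75) + (-3.25)·(0.75) + (1.75)·(0.75) + (-1.25)·(-2.25)) / 3 = 3.75/3 = 1.25
  s[Y,Y] = ((1.5)·(1.5) + (0.5)·(0.5) + (0.5)·(0.5) + (-2.5)·(-2.5)) / 3 = 9/3 = 3
  s[Y,Z] = ((1.5)·(0.75) + (0.5)·(0.75) + (0.5)·(0.75) + (-2.5)·(-2.25)) / 3 = 7.5/3 = 2.5
  s[Z,Z] = ((0.75)·(0.75) + (0.75)·(0.75) + (0.75)·(0.75) + (-2.25)·(-2.25)) / 3 = 6.75/3 = 2.25
  Sample standard deviations s_i = √(s[i,i]):
  s(X) = √(7.5833) = 2.7538
  s(Y) = √(3) = 1.7321
  s(Z) = √(2.25) = 1.5

Step 3 — r_{ij} = s_{ij} / (s_i · s_j):
  r[X,X] = 1 (diagonal).
  r[X,Y] = 2.1667 / (2.7538 · 1.7321) = 2.1667 / 4.7697 = 0.4543
  r[X,Z] = 1.25 / (2.7538 · 1.5) = 1.25 / 4.1307 = 0.3026
  r[Y,Y] = 1 (diagonal).
  r[Y,Z] = 2.5 / (1.7321 · 1.5) = 2.5 / 2.5981 = 0.9623
  r[Z,Z] = 1 (diagonal).

R is symmetric with unit diagonal. Assembling:

R = [[1, 0.4543, 0.3026],
 [0.4543, 1, 0.9623],
 [0.3026, 0.9623, 1]]


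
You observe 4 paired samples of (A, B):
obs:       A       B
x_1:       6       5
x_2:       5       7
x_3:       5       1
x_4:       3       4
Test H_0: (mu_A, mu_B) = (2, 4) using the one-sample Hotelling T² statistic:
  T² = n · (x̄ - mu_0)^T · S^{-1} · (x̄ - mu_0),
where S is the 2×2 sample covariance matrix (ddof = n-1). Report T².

Step 1 — sample mean vector:
  mean(A) = (6 + 5 + 5 + 3) / 4 = 19/4 = 4.75
  mean(B) = (5 + 7 + 1 + 4) / 4 = 17/4 = 4.25
  x̄ = (4.75, 4.25),  deviation x̄ - mu_0 = (4.75, 4.25) - (2, 4) = (2.75, 0.25).

Step 2 — sample covariance matrix, S[i,j] = (1/(n-1)) · Σ_k (x_{k,i} - mean_i) · (x_{k,j} - mean_j), divisor n-1 = 3:
  S[A,A] = ((1.25)·(1.25) + (0.25)·(0.25) + (0.25)·(0.25) + (-1.75)·(-1.75)) / 3 = 4.75/3 = 1.5833
  S[A,B] = ((1.25)·(0.75) + (0.25)·(2.75) + (0.25)·(-3.25) + (-1.75)·(-0.25)) / 3 = 1.25/3 = 0.4167
  S[B,B] = ((0.75)·(0.75) + (2.75)·(2.75) + (-3.25)·(-3.25) + (-0.25)·(-0.25)) / 3 = 18.75/3 = 6.25
  S = [[1.5833, 0.4167],
 [0.4167, 6.25]].

Step 3 — invert S. det(S) = 1.5833·6.25 - (0.4167)² = 9.7222.
  S^{-1} = (1/det) · [[d, -b], [-b, a]] = [[0.6429, -0.0429],
 [-0.0429, 0.1629]].

Step 4 — quadratic form (x̄ - mu_0)^T · S^{-1} · (x̄ - mu_0):
  S^{-1} · (x̄ - mu_0) = (1.7571, -0.0771),
  (x̄ - mu_0)^T · [...] = (2.75)·(1.7571) + (0.25)·(-0.0771) = 4.8129.

Step 5 — scale by n: T² = 4 · 4.8129 = 19.2514.

T² ≈ 19.2514


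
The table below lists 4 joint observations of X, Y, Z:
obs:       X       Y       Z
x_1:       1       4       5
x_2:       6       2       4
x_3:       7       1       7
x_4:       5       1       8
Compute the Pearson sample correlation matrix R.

Step 1 — column means:
  mean(X) = (1 + 6 + 7 + 5) / 4 = 19/4 = 4.75
  mean(Y) = (4 + 2 + 1 + 1) / 4 = 8/4 = 2
  mean(Z) = (5 + 4 + 7 + 8) / 4 = 24/4 = 6

Step 2 — sample variances and covariances s[i,j] = (1/(n-1)) · Σ_k (x_{k,i} - mean_i) · (x_{k,j} - mean_j), with n-1 = 3:
  s[X,X] = ((-3.75)·(-3.75) + (1.25)·(1.25) + (2.25)·(2.25) + (0.25)·(0.25)) / 3 = 20.75/3 = 6.9167
  s[X,Y] = ((-3.75)·(2) + (1.25)·(0) + (2.25)·(-1) + (0.25)·(-1)) / 3 = -10/3 = -3.3333
  s[X,Z] = ((-3.75)·(-1) + (1.25)·(-2) + (2.25)·(1) + (0.25)·(2)) / 3 = 4/3 = 1.3333
  s[Y,Y] = ((2)·(2) + (0)·(0) + (-1)·(-1) + (-1)·(-1)) / 3 = 6/3 = 2
  s[Y,Z] = ((2)·(-1) + (0)·(-2) + (-1)·(1) + (-1)·(2)) / 3 = -5/3 = -1.6667
  s[Z,Z] = ((-1)·(-1) + (-2)·(-2) + (1)·(1) + (2)·(2)) / 3 = 10/3 = 3.3333
  Sample standard deviations s_i = √(s[i,i]):
  s(X) = √(6.9167) = 2.63
  s(Y) = √(2) = 1.4142
  s(Z) = √(3.3333) = 1.8257

Step 3 — r_{ij} = s_{ij} / (s_i · s_j):
  r[X,X] = 1 (diagonal).
  r[X,Y] = -3.3333 / (2.63 · 1.4142) = -3.3333 / 3.7193 = -0.8962
  r[X,Z] = 1.3333 / (2.63 · 1.8257) = 1.3333 / 4.8016 = 0.2777
  r[Y,Y] = 1 (diagonal).
  r[Y,Z] = -1.6667 / (1.4142 · 1.8257) = -1.6667 / 2.582 = -0.6455
  r[Z,Z] = 1 (diagonal).

R is symmetric with unit diagonal. Assembling:

R = [[1, -0.8962, 0.2777],
 [-0.8962, 1, -0.6455],
 [0.2777, -0.6455, 1]]


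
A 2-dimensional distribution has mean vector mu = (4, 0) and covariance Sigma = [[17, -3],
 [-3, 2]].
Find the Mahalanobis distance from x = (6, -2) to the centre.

Step 1 — centre the observation: (x - mu) = (2, -2).

Step 2 — invert Sigma. det(Sigma) = 17·2 - (-3)² = 25.
  Sigma^{-1} = (1/det) · [[d, -b], [-b, a]] = [[0.08, 0.12],
 [0.12, 0.68]].

Step 3 — form the quadratic (x - mu)^T · Sigma^{-1} · (x - mu):
  Sigma^{-1} · (x - mu) = (-0.08, -1.12).
  (x - mu)^T · [Sigma^{-1} · (x - mu)] = (2)·(-0.08) + (-2)·(-1.12) = 2.08.

Step 4 — take square root: d = √(2.08) ≈ 1.4422.

d(x, mu) = √(2.08) ≈ 1.4422


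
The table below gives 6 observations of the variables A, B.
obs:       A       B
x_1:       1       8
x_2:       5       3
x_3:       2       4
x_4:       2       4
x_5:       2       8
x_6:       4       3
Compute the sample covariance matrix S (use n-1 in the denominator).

Step 1 — column means:
  mean(A) = (1 + 5 + 2 + 2 + 2 + 4) / 6 = 16/6 = 2.6667
  mean(B) = (8 + 3 + 4 + 4 + 8 + 3) / 6 = 30/6 = 5

Step 2 — sample covariance S[i,j] = (1/(n-1)) · Σ_k (x_{k,i} - mean_i) · (x_{k,j} - mean_j), with n-1 = 5.
  S[A,A] = ((-1.6667)·(-1.6667) + (2.3333)·(2.3333) + (-0.6667)·(-0.6667) + (-0.6667)·(-0.6667) + (-0.6667)·(-0.6667) + (1.3333)·(1.3333)) / 5 = 11.3333/5 = 2.2667
  S[A,B] = ((-1.6667)·(3) + (2.3333)·(-2) + (-0.6667)·(-1) + (-0.6667)·(-1) + (-0.6667)·(3) + (1.3333)·(-2)) / 5 = -13/5 = -2.6
  S[B,B] = ((3)·(3) + (-2)·(-2) + (-1)·(-1) + (-1)·(-1) + (3)·(3) + (-2)·(-2)) / 5 = 28/5 = 5.6

S is symmetric (S[j,i] = S[i,j]). Assembling:

S = [[2.2667, -2.6],
 [-2.6, 5.6]]


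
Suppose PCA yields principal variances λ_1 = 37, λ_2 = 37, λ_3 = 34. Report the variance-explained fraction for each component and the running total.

Step 1 — total variance = trace(Sigma) = Σ λ_i = 37 + 37 + 34 = 108.

Step 2 — fraction explained by component i = λ_i / Σ λ:
  PC1: 37/108 = 0.3426
  PC2: 37/108 = 0.3426
  PC3: 34/108 = 0.3148

Step 3 — cumulative fraction after k components = (λ_1 + ... + λ_k) / Σ λ:
  k = 1: 37/108 = 0.3426
  k = 2: (37 + 37)/108 = 74/108 = 0.6852
  k = 3: (37 + 37 + 34)/108 = 108/108 = 1

Summary (fraction, with percent):

explained: PC1 0.3426 (34.26%), PC2 0.3426 (34.26%), PC3 0.3148 (31.48%);  cumulative: 0.3426, 0.6852, 1


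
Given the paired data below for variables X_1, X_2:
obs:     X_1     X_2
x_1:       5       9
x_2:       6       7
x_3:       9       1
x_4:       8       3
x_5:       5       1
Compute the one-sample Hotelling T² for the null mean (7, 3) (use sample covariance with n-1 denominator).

Step 1 — sample mean vector:
  mean(X_1) = (5 + 6 + 9 + 8 + 5) / 5 = 33/5 = 6.6
  mean(X_2) = (9 + 7 + 1 + 3 + 1) / 5 = 21/5 = 4.2
  x̄ = (6.6, 4.2),  deviation x̄ - mu_0 = (6.6, 4.2) - (7, 3) = (-0.4, 1.2).

Step 2 — sample covariance matrix, S[i,j] = (1/(n-1)) · Σ_k (x_{k,i} - mean_i) · (x_{k,j} - mean_j), divisor n-1 = 4:
  S[X_1,X_1] = ((-1.6)·(-1.6) + (-0.6)·(-0.6) + (2.4)·(2.4) + (1.4)·(1.4) + (-1.6)·(-1.6)) / 4 = 13.2/4 = 3.3
  S[X_1,X_2] = ((-1.6)·(4.8) + (-0.6)·(2.8) + (2.4)·(-3.2) + (1.4)·(-1.2) + (-1.6)·(-3.2)) / 4 = -13.6/4 = -3.4
  S[X_2,X_2] = ((4.8)·(4.8) + (2.8)·(2.8) + (-3.2)·(-3.2) + (-1.2)·(-1.2) + (-3.2)·(-3.2)) / 4 = 52.8/4 = 13.2
  S = [[3.3, -3.4],
 [-3.4, 13.2]].

Step 3 — invert S. det(S) = 3.3·13.2 - (-3.4)² = 32.
  S^{-1} = (1/det) · [[d, -b], [-b, a]] = [[0.4125, 0.1062],
 [0.1062, 0.1031]].

Step 4 — quadratic form (x̄ - mu_0)^T · S^{-1} · (x̄ - mu_0):
  S^{-1} · (x̄ - mu_0) = (-0.0375, 0.0812),
  (x̄ - mu_0)^T · [...] = (-0.4)·(-0.0375) + (1.2)·(0.0812) = 0.1125.

Step 5 — scale by n: T² = 5 · 0.1125 = 0.5625.

T² ≈ 0.5625


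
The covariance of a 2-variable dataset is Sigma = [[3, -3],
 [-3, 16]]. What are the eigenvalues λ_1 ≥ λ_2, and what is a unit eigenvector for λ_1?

Step 1 — characteristic polynomial of 2×2 Sigma:
  det(Sigma - λI) = λ² - trace · λ + det = 0.
  trace = 3 + 16 = 19, det = 3·16 - (-3)² = 39.
Step 2 — discriminant:
  Δ = trace² - 4·det = 361 - 156 = 205.
Step 3 — eigenvalues:
  λ = (trace ± √Δ)/2 = (19 ± 14.3178)/2,
  λ_1 = 16.6589,  λ_2 = 2.3411.

Step 4 — unit eigenvector for λ_1: solve (Sigma - λ_1 I)v = 0. First row:
  (3 - 16.6589)·v_x + (-3)·v_y = 0, i.e. (-13.6589)·v_x + (-3)·v_y = 0,
  so v ∝ (b, λ_1 - a) = (-3, 13.6589); multiply by -1 so the first entry is positive: u = (3, -13.6589).
  ||u|| = √((3)² + (-13.6589)²) = √(195.5658) ≈ 13.9845,
  v_1 = u/||u|| ≈ (0.2145, -0.9767) (||v_1|| = 1).

λ_1 = 16.6589,  λ_2 = 2.3411;  v_1 ≈ (0.2145, -0.9767)


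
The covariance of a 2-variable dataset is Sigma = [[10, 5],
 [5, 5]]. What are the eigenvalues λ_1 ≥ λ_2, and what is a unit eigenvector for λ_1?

Step 1 — characteristic polynomial of 2×2 Sigma:
  det(Sigma - λI) = λ² - trace · λ + det = 0.
  trace = 10 + 5 = 15, det = 10·5 - (5)² = 25.
Step 2 — discriminant:
  Δ = trace² - 4·det = 225 - 100 = 125.
Step 3 — eigenvalues:
  λ = (trace ± √Δ)/2 = (15 ± 11.1803)/2,
  λ_1 = 13.0902,  λ_2 = 1.9098.

Step 4 — unit eigenvector for λ_1: solve (Sigma - λ_1 I)v = 0. First row:
  (10 - 13.0902)·v_x + (5)·v_y = 0, i.e. (-3.0902)·v_x + (5)·v_y = 0,
  so v ∝ (b, λ_1 - a) = (5, 3.0902) = u.
  ||u|| = √((5)² + (3.0902)²) = √(34.5492) ≈ 5.8779,
  v_1 = u/||u|| ≈ (0.8507, 0.5257) (||v_1|| = 1).

λ_1 = 13.0902,  λ_2 = 1.9098;  v_1 ≈ (0.8507, 0.5257)


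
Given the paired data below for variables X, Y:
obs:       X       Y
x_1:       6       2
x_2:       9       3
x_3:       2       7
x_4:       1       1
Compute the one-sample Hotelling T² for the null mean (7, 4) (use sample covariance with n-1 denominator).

Step 1 — sample mean vector:
  mean(X) = (6 + 9 + 2 + 1) / 4 = 18/4 = 4.5
  mean(Y) = (2 + 3 + 7 + 1) / 4 = 13/4 = 3.25
  x̄ = (4.5, 3.25),  deviation x̄ - mu_0 = (4.5, 3.25) - (7, 4) = (-2.5, -0.75).

Step 2 — sample covariance matrix, S[i,j] = (1/(n-1)) · Σ_k (x_{k,i} - mean_i) · (x_{k,j} - mean_j), divisor n-1 = 3:
  S[X,X] = ((1.5)·(1.5) + (4.5)·(4.5) + (-2.5)·(-2.5) + (-3.5)·(-3.5)) / 3 = 41/3 = 13.6667
  S[X,Y] = ((1.5)·(-1.25) + (4.5)·(-0.25) + (-2.5)·(3.75) + (-3.5)·(-2.25)) / 3 = -4.5/3 = -1.5
  S[Y,Y] = ((-1.25)·(-1.25) + (-0.25)·(-0.25) + (3.75)·(3.75) + (-2.25)·(-2.25)) / 3 = 20.75/3 = 6.9167
  S = [[13.6667, -1.5],
 [-1.5, 6.9167]].

Step 3 — invert S. det(S) = 13.6667·6.9167 - (-1.5)² = 92.2778.
  S^{-1} = (1/det) · [[d, -b], [-b, a]] = [[0.075, 0.0163],
 [0.0163, 0.1481]].

Step 4 — quadratic form (x̄ - mu_0)^T · S^{-1} · (x̄ - mu_0):
  S^{-1} · (x̄ - mu_0) = (-0.1996, -0.1517),
  (x̄ - mu_0)^T · [...] = (-2.5)·(-0.1996) + (-0.75)·(-0.1517) = 0.6127.

Step 5 — scale by n: T² = 4 · 0.6127 = 2.4509.

T² ≈ 2.4509


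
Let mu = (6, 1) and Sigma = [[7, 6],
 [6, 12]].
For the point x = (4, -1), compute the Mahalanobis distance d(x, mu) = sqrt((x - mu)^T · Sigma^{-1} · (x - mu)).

Step 1 — centre the observation: (x - mu) = (-2, -2).

Step 2 — invert Sigma. det(Sigma) = 7·12 - (6)² = 48.
  Sigma^{-1} = (1/det) · [[d, -b], [-b, a]] = [[0.25, -0.125],
 [-0.125, 0.1458]].

Step 3 — form the quadratic (x - mu)^T · Sigma^{-1} · (x - mu):
  Sigma^{-1} · (x - mu) = (-0.25, -0.0417).
  (x - mu)^T · [Sigma^{-1} · (x - mu)] = (-2)·(-0.25) + (-2)·(-0.0417) = 0.5833.

Step 4 — take square root: d = √(0.5833) ≈ 0.7638.

d(x, mu) = √(0.5833) ≈ 0.7638


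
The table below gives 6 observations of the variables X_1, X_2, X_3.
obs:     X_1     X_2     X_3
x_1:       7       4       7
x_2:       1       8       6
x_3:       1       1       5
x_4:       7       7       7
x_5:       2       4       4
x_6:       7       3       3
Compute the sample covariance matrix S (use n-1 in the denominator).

Step 1 — column means:
  mean(X_1) = (7 + 1 + 1 + 7 + 2 + 7) / 6 = 25/6 = 4.1667
  mean(X_2) = (4 + 8 + 1 + 7 + 4 + 3) / 6 = 27/6 = 4.5
  mean(X_3) = (7 + 6 + 5 + 7 + 4 + 3) / 6 = 32/6 = 5.3333

Step 2 — sample covariance S[i,j] = (1/(n-1)) · Σ_k (x_{k,i} - mean_i) · (x_{k,j} - mean_j), with n-1 = 5.
  S[X_1,X_1] = ((2.8333)·(2.8333) + (-3.1667)·(-3.1667) + (-3.1667)·(-3.1667) + (2.8333)·(2.8333) + (-2.1667)·(-2.1667) + (2.8333)·(2.8333)) / 5 = 48.8333/5 = 9.7667
  S[X_1,X_2] = ((2.8333)·(-0.5) + (-3.1667)·(3.5) + (-3.1667)·(-3.5) + (2.8333)·(2.5) + (-2.1667)·(-0.5) + (2.8333)·(-1.5)) / 5 = 2.5/5 = 0.5
  S[X_1,X_3] = ((2.8333)·(1.6667) + (-3.1667)·(0.6667) + (-3.1667)·(-0.3333) + (2.8333)·(1.6667) + (-2.1667)·(-1.3333) + (2.8333)·(-2.3333)) / 5 = 4.6667/5 = 0.9333
  S[X_2,X_2] = ((-0.5)·(-0.5) + (3.5)·(3.5) + (-3.5)·(-3.5) + (2.5)·(2.5) + (-0.5)·(-0.5) + (-1.5)·(-1.5)) / 5 = 33.5/5 = 6.7
  S[X_2,X_3] = ((-0.5)·(1.6667) + (3.5)·(0.6667) + (-3.5)·(-0.3333) + (2.5)·(1.6667) + (-0.5)·(-1.3333) + (-1.5)·(-2.3333)) / 5 = 11/5 = 2.2
  S[X_3,X_3] = ((1.6667)·(1.6667) + (0.6667)·(0.6667) + (-0.3333)·(-0.3333) + (1.6667)·(1.6667) + (-1.3333)·(-1.3333) + (-2.3333)·(-2.3333)) / 5 = 13.3333/5 = 2.6667

S is symmetric (S[j,i] = S[i,j]). Assembling:

S = [[9.7667, 0.5, 0.9333],
 [0.5, 6.7, 2.2],
 [0.9333, 2.2, 2.6667]]


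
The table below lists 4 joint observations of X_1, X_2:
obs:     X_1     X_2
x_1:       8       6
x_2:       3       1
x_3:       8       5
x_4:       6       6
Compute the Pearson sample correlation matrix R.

Step 1 — column means:
  mean(X_1) = (8 + 3 + 8 + 6) / 4 = 25/4 = 6.25
  mean(X_2) = (6 + 1 + 5 + 6) / 4 = 18/4 = 4.5

Step 2 — sample variances and covariances s[i,j] = (1/(n-1)) · Σ_k (x_{k,i} - mean_i) · (x_{k,j} - mean_j), with n-1 = 3:
  s[X_1,X_1] = ((1.75)·(1.75) + (-3.25)·(-3.25) + (1.75)·(1.75) + (-0.25)·(-0.25)) / 3 = 16.75/3 = 5.5833
  s[X_1,X_2] = ((1.75)·(1.5) + (-3.25)·(-3.5) + (1.75)·(0.5) + (-0.25)·(1.5)) / 3 = 14.5/3 = 4.8333
  s[X_2,X_2] = ((1.5)·(1.5) + (-3.5)·(-3.5) + (0.5)·(0.5) + (1.5)·(1.5)) / 3 = 17/3 = 5.6667
  Sample standard deviations s_i = √(s[i,i]):
  s(X_1) = √(5.5833) = 2.3629
  s(X_2) = √(5.6667) = 2.3805

Step 3 — r_{ij} = s_{ij} / (s_i · s_j):
  r[X_1,X_1] = 1 (diagonal).
  r[X_1,X_2] = 4.8333 / (2.3629 · 2.3805) = 4.8333 / 5.6248 = 0.8593
  r[X_2,X_2] = 1 (diagonal).

R is symmetric with unit diagonal. Assembling:

R = [[1, 0.8593],
 [0.8593, 1]]


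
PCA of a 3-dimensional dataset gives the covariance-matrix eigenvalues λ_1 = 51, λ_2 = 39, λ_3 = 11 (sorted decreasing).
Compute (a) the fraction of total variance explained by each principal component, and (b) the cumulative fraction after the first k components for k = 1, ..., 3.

Step 1 — total variance = trace(Sigma) = Σ λ_i = 51 + 39 + 11 = 101.

Step 2 — fraction explained by component i = λ_i / Σ λ:
  PC1: 51/101 = 0.505
  PC2: 39/101 = 0.3861
  PC3: 11/101 = 0.1089

Step 3 — cumulative fraction after k components = (λ_1 + ... + λ_k) / Σ λ:
  k = 1: 51/101 = 0.505
  k = 2: (51 + 39)/101 = 90/101 = 0.8911
  k = 3: (51 + 39 + 11)/101 = 101/101 = 1

Summary (fraction, with percent):

explained: PC1 0.505 (50.5%), PC2 0.3861 (38.61%), PC3 0.1089 (10.89%);  cumulative: 0.505, 0.8911, 1


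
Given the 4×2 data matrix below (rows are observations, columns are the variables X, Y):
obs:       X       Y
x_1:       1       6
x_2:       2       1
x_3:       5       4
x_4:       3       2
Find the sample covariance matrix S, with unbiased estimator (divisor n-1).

Step 1 — column means:
  mean(X) = (1 + 2 + 5 + 3) / 4 = 11/4 = 2.75
  mean(Y) = (6 + 1 + 4 + 2) / 4 = 13/4 = 3.25

Step 2 — sample covariance S[i,j] = (1/(n-1)) · Σ_k (x_{k,i} - mean_i) · (x_{k,j} - mean_j), with n-1 = 3.
  S[X,X] = ((-1.75)·(-1.75) + (-0.75)·(-0.75) + (2.25)·(2.25) + (0.25)·(0.25)) / 3 = 8.75/3 = 2.9167
  S[X,Y] = ((-1.75)·(2.75) + (-0.75)·(-2.25) + (2.25)·(0.75) + (0.25)·(-1.25)) / 3 = -1.75/3 = -0.5833
  S[Y,Y] = ((2.75)·(2.75) + (-2.25)·(-2.25) + (0.75)·(0.75) + (-1.25)·(-1.25)) / 3 = 14.75/3 = 4.9167

S is symmetric (S[j,i] = S[i,j]). Assembling:

S = [[2.9167, -0.5833],
 [-0.5833, 4.9167]]


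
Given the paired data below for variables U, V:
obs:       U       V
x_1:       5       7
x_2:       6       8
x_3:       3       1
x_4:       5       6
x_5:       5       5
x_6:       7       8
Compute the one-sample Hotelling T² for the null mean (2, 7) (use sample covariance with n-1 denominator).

Step 1 — sample mean vector:
  mean(U) = (5 + 6 + 3 + 5 + 5 + 7) / 6 = 31/6 = 5.1667
  mean(V) = (7 + 8 + 1 + 6 + 5 + 8) / 6 = 35/6 = 5.8333
  x̄ = (5.1667, 5.8333),  deviation x̄ - mu_0 = (5.1667, 5.8333) - (2, 7) = (3.1667, -1.1667).

Step 2 — sample covariance matrix, S[i,j] = (1/(n-1)) · Σ_k (x_{k,i} - mean_i) · (x_{k,j} - mean_j), divisor n-1 = 5:
  S[U,U] = ((-0.1667)·(-0.1667) + (0.8333)·(0.8333) + (-2.1667)·(-2.1667) + (-0.1667)·(-0.1667) + (-0.1667)·(-0.1667) + (1.8333)·(1.8333)) / 5 = 8.8333/5 = 1.7667
  S[U,V] = ((-0.1667)·(1.1667) + (0.8333)·(2.1667) + (-2.1667)·(-4.8333) + (-0.1667)·(0.1667) + (-0.1667)·(-0.8333) + (1.8333)·(2.1667)) / 5 = 16.1667/5 = 3.2333
  S[V,V] = ((1.1667)·(1.1667) + (2.1667)·(2.1667) + (-4.8333)·(-4.8333) + (0.1667)·(0.1667) + (-0.8333)·(-0.8333) + (2.1667)·(2.1667)) / 5 = 34.8333/5 = 6.9667
  S = [[1.7667, 3.2333],
 [3.2333, 6.9667]].

Step 3 — invert S. det(S) = 1.7667·6.9667 - (3.2333)² = 1.8533.
  S^{-1} = (1/det) · [[d, -b], [-b, a]] = [[3.759, -1.7446],
 [-1.7446, 0.9532]].

Step 4 — quadratic form (x̄ - mu_0)^T · S^{-1} · (x̄ - mu_0):
  S^{-1} · (x̄ - mu_0) = (13.9388, -6.6367),
  (x̄ - mu_0)^T · [...] = (3.1667)·(13.9388) + (-1.1667)·(-6.6367) = 51.8825.

Step 5 — scale by n: T² = 6 · 51.8825 = 311.295.

T² ≈ 311.295


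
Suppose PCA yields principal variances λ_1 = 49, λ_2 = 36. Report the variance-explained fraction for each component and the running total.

Step 1 — total variance = trace(Sigma) = Σ λ_i = 49 + 36 = 85.

Step 2 — fraction explained by component i = λ_i / Σ λ:
  PC1: 49/85 = 0.5765
  PC2: 36/85 = 0.4235

Step 3 — cumulative fraction after k components = (λ_1 + ... + λ_k) / Σ λ:
  k = 1: 49/85 = 0.5765
  k = 2: (49 + 36)/85 = 85/85 = 1

Summary (fraction, with percent):

explained: PC1 0.5765 (57.65%), PC2 0.4235 (42.35%);  cumulative: 0.5765, 1


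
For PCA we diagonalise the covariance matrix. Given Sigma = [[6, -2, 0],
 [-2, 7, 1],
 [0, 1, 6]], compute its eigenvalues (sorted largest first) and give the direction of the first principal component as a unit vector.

Step 1 — characteristic polynomial p(λ) = det(λI - Sigma) = λ³ - tr·λ² + c_1·λ - det, where tr = trace, c_1 = sum of the principal 2×2 minors, det = det(Sigma):
  tr = 6 + 7 + 6 = 19,
  c_1 = (6·7 - (-2)²) + (6·6 - (0)²) + (7·6 - (1)²) = 38 + 36 + 41 = 115,
  det = 6·(7·6 - (1)²) - (-2)·((-2)·6 - (1)·(0)) + (0)·((-2)·(1) - 7·(0)) = 6·(41) - (-2)·(-12) + (0)·(-2) = 222.
  So p(λ) = λ³ - 19λ² + 115λ - 222.
Step 2 — look for an integer root (rational root theorem: any rational root is an integer divisor of 222). Testing λ = 6:
  p(6) = 216 - 684 + 690 - 222 = 0  ✓
  Dividing out (λ - 6): p(λ) = (λ - 6)(λ² - 13λ + 37).
Step 3 — remaining eigenvalues from the quadratic λ² - 13λ + 37 = 0:
  Δ = 13² - 4·37 = 169 - 148 = 21,  λ = (13 ± √21)/2 = (13 ± 4.5826)/2 ≈ 8.7913 or 4.2087.
  Sorted: λ_1 = 8.7913,  λ_2 = 6,  λ_3 = 4.2087  (check: sum = 19 = tr ✓).

Step 4 — unit eigenvector for λ_1 ≈ 8.7913: v spans the null space of (Sigma - λ_1 I), whose rows are
  r_1 = (-2.7913, -2, 0),  r_2 = (-2, -1.7913, 1),  r_3 = (0, 1, -2.7913).
  v is orthogonal to every row, so take v ∝ r_1 × r_2 = ((-2)·(1) - (0)·(-1.7913), (0)·(-2) - (-2.7913)·(1), (-2.7913)·(-1.7913) - (-2)·(-2)) ≈ (-2, 2.7913, 1).
  Rescale (multiply by -1 so the first nonzero entry is positive): u = (2, -2.7913, -1).
  ||u|| = √((2)² + (-2.7913)² + (-1)²) = √(12.7913) ≈ 3.5765,  v_1 = u/||u|| ≈ (0.5592, -0.7805, -0.2796) (||v_1|| = 1).

λ_1 = 8.7913,  λ_2 = 6,  λ_3 = 4.2087;  v_1 ≈ (0.5592, -0.7805, -0.2796)


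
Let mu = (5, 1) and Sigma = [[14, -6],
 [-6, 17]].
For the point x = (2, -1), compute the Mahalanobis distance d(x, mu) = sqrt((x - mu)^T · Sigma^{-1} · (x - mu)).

Step 1 — centre the observation: (x - mu) = (-3, -2).

Step 2 — invert Sigma. det(Sigma) = 14·17 - (-6)² = 202.
  Sigma^{-1} = (1/det) · [[d, -b], [-b, a]] = [[0.0842, 0.0297],
 [0.0297, 0.0693]].

Step 3 — form the quadratic (x - mu)^T · Sigma^{-1} · (x - mu):
  Sigma^{-1} · (x - mu) = (-0.3119, -0.2277).
  (x - mu)^T · [Sigma^{-1} · (x - mu)] = (-3)·(-0.3119) + (-2)·(-0.2277) = 1.3911.

Step 4 — take square root: d = √(1.3911) ≈ 1.1794.

d(x, mu) = √(1.3911) ≈ 1.1794


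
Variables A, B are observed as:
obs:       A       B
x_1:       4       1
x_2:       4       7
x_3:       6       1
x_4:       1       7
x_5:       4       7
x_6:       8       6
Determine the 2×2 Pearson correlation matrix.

Step 1 — column means:
  mean(A) = (4 + 4 + 6 + 1 + 4 + 8) / 6 = 27/6 = 4.5
  mean(B) = (1 + 7 + 1 + 7 + 7 + 6) / 6 = 29/6 = 4.8333

Step 2 — sample variances and covariances s[i,j] = (1/(n-1)) · Σ_k (x_{k,i} - mean_i) · (x_{k,j} - mean_j), with n-1 = 5:
  s[A,A] = ((-0.5)·(-0.5) + (-0.5)·(-0.5) + (1.5)·(1.5) + (-3.5)·(-3.5) + (-0.5)·(-0.5) + (3.5)·(3.5)) / 5 = 27.5/5 = 5.5
  s[A,B] = ((-0.5)·(-3.8333) + (-0.5)·(2.1667) + (1.5)·(-3.8333) + (-3.5)·(2.1667) + (-0.5)·(2.1667) + (3.5)·(1.1667)) / 5 = -9.5/5 = -1.9
  s[B,B] = ((-3.8333)·(-3.8333) + (2.1667)·(2.1667) + (-3.8333)·(-3.8333) + (2.1667)·(2.1667) + (2.1667)·(2.1667) + (1.1667)·(1.1667)) / 5 = 44.8333/5 = 8.9667
  Sample standard deviations s_i = √(s[i,i]):
  s(A) = √(5.5) = 2.3452
  s(B) = √(8.9667) = 2.9944

Step 3 — r_{ij} = s_{ij} / (s_i · s_j):
  r[A,A] = 1 (diagonal).
  r[A,B] = -1.9 / (2.3452 · 2.9944) = -1.9 / 7.0226 = -0.2706
  r[B,B] = 1 (diagonal).

R is symmetric with unit diagonal. Assembling:

R = [[1, -0.2706],
 [-0.2706, 1]]


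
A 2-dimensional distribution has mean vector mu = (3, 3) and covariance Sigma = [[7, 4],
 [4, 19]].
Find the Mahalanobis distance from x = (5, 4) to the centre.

Step 1 — centre the observation: (x - mu) = (2, 1).

Step 2 — invert Sigma. det(Sigma) = 7·19 - (4)² = 117.
  Sigma^{-1} = (1/det) · [[d, -b], [-b, a]] = [[0.1624, -0.0342],
 [-0.0342, 0.0598]].

Step 3 — form the quadratic (x - mu)^T · Sigma^{-1} · (x - mu):
  Sigma^{-1} · (x - mu) = (0.2906, -0.0085).
  (x - mu)^T · [Sigma^{-1} · (x - mu)] = (2)·(0.2906) + (1)·(-0.0085) = 0.5726.

Step 4 — take square root: d = √(0.5726) ≈ 0.7567.

d(x, mu) = √(0.5726) ≈ 0.7567


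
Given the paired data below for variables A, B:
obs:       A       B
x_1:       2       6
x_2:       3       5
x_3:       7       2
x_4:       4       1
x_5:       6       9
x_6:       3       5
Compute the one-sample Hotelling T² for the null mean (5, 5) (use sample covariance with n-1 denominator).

Step 1 — sample mean vector:
  mean(A) = (2 + 3 + 7 + 4 + 6 + 3) / 6 = 25/6 = 4.1667
  mean(B) = (6 + 5 + 2 + 1 + 9 + 5) / 6 = 28/6 = 4.6667
  x̄ = (4.1667, 4.6667),  deviation x̄ - mu_0 = (4.1667, 4.6667) - (5, 5) = (-0.8333, -0.3333).

Step 2 — sample covariance matrix, S[i,j] = (1/(n-1)) · Σ_k (x_{k,i} - mean_i) · (x_{k,j} - mean_j), divisor n-1 = 5:
  S[A,A] = ((-2.1667)·(-2.1667) + (-1.1667)·(-1.1667) + (2.8333)·(2.8333) + (-0.1667)·(-0.1667) + (1.8333)·(1.8333) + (-1.1667)·(-1.1667)) / 5 = 18.8333/5 = 3.7667
  S[A,B] = ((-2.1667)·(1.3333) + (-1.1667)·(0.3333) + (2.8333)·(-2.6667) + (-0.1667)·(-3.6667) + (1.8333)·(4.3333) + (-1.1667)·(0.3333)) / 5 = -2.6667/5 = -0.5333
  S[B,B] = ((1.3333)·(1.3333) + (0.3333)·(0.3333) + (-2.6667)·(-2.6667) + (-3.6667)·(-3.6667) + (4.3333)·(4.3333) + (0.3333)·(0.3333)) / 5 = 41.3333/5 = 8.2667
  S = [[3.7667, -0.5333],
 [-0.5333, 8.2667]].

Step 3 — invert S. det(S) = 3.7667·8.2667 - (-0.5333)² = 30.8533.
  S^{-1} = (1/det) · [[d, -b], [-b, a]] = [[0.2679, 0.0173],
 [0.0173, 0.1221]].

Step 4 — quadratic form (x̄ - mu_0)^T · S^{-1} · (x̄ - mu_0):
  S^{-1} · (x̄ - mu_0) = (-0.229, -0.0551),
  (x̄ - mu_0)^T · [...] = (-0.8333)·(-0.229) + (-0.3333)·(-0.0551) = 0.2092.

Step 5 — scale by n: T² = 6 · 0.2092 = 1.2554.

T² ≈ 1.2554


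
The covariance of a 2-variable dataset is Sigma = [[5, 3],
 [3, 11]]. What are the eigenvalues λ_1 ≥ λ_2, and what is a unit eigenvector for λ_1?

Step 1 — characteristic polynomial of 2×2 Sigma:
  det(Sigma - λI) = λ² - trace · λ + det = 0.
  trace = 5 + 11 = 16, det = 5·11 - (3)² = 46.
Step 2 — discriminant:
  Δ = trace² - 4·det = 256 - 184 = 72.
Step 3 — eigenvalues:
  λ = (trace ± √Δ)/2 = (16 ± 8.4853)/2,
  λ_1 = 12.2426,  λ_2 = 3.7574.

Step 4 — unit eigenvector for λ_1: solve (Sigma - λ_1 I)v = 0. First row:
  (5 - 12.2426)·v_x + (3)·v_y = 0, i.e. (-7.2426)·v_x + (3)·v_y = 0,
  so v ∝ (b, λ_1 - a) = (3, 7.2426) = u.
  ||u|| = √((3)² + (7.2426)²) = √(61.4558) ≈ 7.8394,
  v_1 = u/||u|| ≈ (0.3827, 0.9239) (||v_1|| = 1).

λ_1 = 12.2426,  λ_2 = 3.7574;  v_1 ≈ (0.3827, 0.9239)


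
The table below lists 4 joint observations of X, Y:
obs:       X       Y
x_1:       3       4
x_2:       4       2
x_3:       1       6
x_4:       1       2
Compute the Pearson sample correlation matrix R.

Step 1 — column means:
  mean(X) = (3 + 4 + 1 + 1) / 4 = 9/4 = 2.25
  mean(Y) = (4 + 2 + 6 + 2) / 4 = 14/4 = 3.5

Step 2 — sample variances and covariances s[i,j] = (1/(n-1)) · Σ_k (x_{k,i} - mean_i) · (x_{k,j} - mean_j), with n-1 = 3:
  s[X,X] = ((0.75)·(0.75) + (1.75)·(1.75) + (-1.25)·(-1.25) + (-1.25)·(-1.25)) / 3 = 6.75/3 = 2.25
  s[X,Y] = ((0.75)·(0.5) + (1.75)·(-1.5) + (-1.25)·(2.5) + (-1.25)·(-1.5)) / 3 = -3.5/3 = -1.1667
  s[Y,Y] = ((0.5)·(0.5) + (-1.5)·(-1.5) + (2.5)·(2.5) + (-1.5)·(-1.5)) / 3 = 11/3 = 3.6667
  Sample standard deviations s_i = √(s[i,i]):
  s(X) = √(2.25) = 1.5
  s(Y) = √(3.6667) = 1.9149

Step 3 — r_{ij} = s_{ij} / (s_i · s_j):
  r[X,X] = 1 (diagonal).
  r[X,Y] = -1.1667 / (1.5 · 1.9149) = -1.1667 / 2.8723 = -0.4062
  r[Y,Y] = 1 (diagonal).

R is symmetric with unit diagonal. Assembling:

R = [[1, -0.4062],
 [-0.4062, 1]]


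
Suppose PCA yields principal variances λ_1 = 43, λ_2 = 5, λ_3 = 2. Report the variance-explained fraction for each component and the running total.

Step 1 — total variance = trace(Sigma) = Σ λ_i = 43 + 5 + 2 = 50.

Step 2 — fraction explained by component i = λ_i / Σ λ:
  PC1: 43/50 = 0.86
  PC2: 5/50 = 0.1
  PC3: 2/50 = 0.04

Step 3 — cumulative fraction after k components = (λ_1 + ... + λ_k) / Σ λ:
  k = 1: 43/50 = 0.86
  k = 2: (43 + 5)/50 = 48/50 = 0.96
  k = 3: (43 + 5 + 2)/50 = 50/50 = 1

Summary (fraction, with percent):

explained: PC1 0.86 (86%), PC2 0.1 (10%), PC3 0.04 (4%);  cumulative: 0.86, 0.96, 1


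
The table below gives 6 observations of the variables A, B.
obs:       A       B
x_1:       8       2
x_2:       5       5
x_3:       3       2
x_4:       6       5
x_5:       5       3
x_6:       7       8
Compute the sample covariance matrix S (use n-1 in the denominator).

Step 1 — column means:
  mean(A) = (8 + 5 + 3 + 6 + 5 + 7) / 6 = 34/6 = 5.6667
  mean(B) = (2 + 5 + 2 + 5 + 3 + 8) / 6 = 25/6 = 4.1667

Step 2 — sample covariance S[i,j] = (1/(n-1)) · Σ_k (x_{k,i} - mean_i) · (x_{k,j} - mean_j), with n-1 = 5.
  S[A,A] = ((2.3333)·(2.3333) + (-0.6667)·(-0.6667) + (-2.6667)·(-2.6667) + (0.3333)·(0.3333) + (-0.6667)·(-0.6667) + (1.3333)·(1.3333)) / 5 = 15.3333/5 = 3.0667
  S[A,B] = ((2.3333)·(-2.1667) + (-0.6667)·(0.8333) + (-2.6667)·(-2.1667) + (0.3333)·(0.8333) + (-0.6667)·(-1.1667) + (1.3333)·(3.8333)) / 5 = 6.3333/5 = 1.2667
  S[B,B] = ((-2.1667)·(-2.1667) + (0.8333)·(0.8333) + (-2.1667)·(-2.1667) + (0.8333)·(0.8333) + (-1.1667)·(-1.1667) + (3.8333)·(3.8333)) / 5 = 26.8333/5 = 5.3667

S is symmetric (S[j,i] = S[i,j]). Assembling:

S = [[3.0667, 1.2667],
 [1.2667, 5.3667]]


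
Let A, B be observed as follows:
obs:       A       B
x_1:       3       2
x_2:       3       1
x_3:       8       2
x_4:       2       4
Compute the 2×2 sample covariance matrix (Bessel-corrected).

Step 1 — column means:
  mean(A) = (3 + 3 + 8 + 2) / 4 = 16/4 = 4
  mean(B) = (2 + 1 + 2 + 4) / 4 = 9/4 = 2.25

Step 2 — sample covariance S[i,j] = (1/(n-1)) · Σ_k (x_{k,i} - mean_i) · (x_{k,j} - mean_j), with n-1 = 3.
  S[A,A] = ((-1)·(-1) + (-1)·(-1) + (4)·(4) + (-2)·(-2)) / 3 = 22/3 = 7.3333
  S[A,B] = ((-1)·(-0.25) + (-1)·(-1.25) + (4)·(-0.25) + (-2)·(1.75)) / 3 = -3/3 = -1
  S[B,B] = ((-0.25)·(-0.25) + (-1.25)·(-1.25) + (-0.25)·(-0.25) + (1.75)·(1.75)) / 3 = 4.75/3 = 1.5833

S is symmetric (S[j,i] = S[i,j]). Assembling:

S = [[7.3333, -1],
 [-1, 1.5833]]


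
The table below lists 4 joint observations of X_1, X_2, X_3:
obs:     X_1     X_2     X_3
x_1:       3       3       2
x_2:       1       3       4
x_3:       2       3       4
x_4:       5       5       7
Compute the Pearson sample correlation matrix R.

Step 1 — column means:
  mean(X_1) = (3 + 1 + 2 + 5) / 4 = 11/4 = 2.75
  mean(X_2) = (3 + 3 + 3 + 5) / 4 = 14/4 = 3.5
  mean(X_3) = (2 + 4 + 4 + 7) / 4 = 17/4 = 4.25

Step 2 — sample variances and covariances s[i,j] = (1/(n-1)) · Σ_k (x_{k,i} - mean_i) · (x_{k,j} - mean_j), with n-1 = 3:
  s[X_1,X_1] = ((0.25)·(0.25) + (-1.75)·(-1.75) + (-0.75)·(-0.75) + (2.25)·(2.25)) / 3 = 8.75/3 = 2.9167
  s[X_1,X_2] = ((0.25)·(-0.5) + (-1.75)·(-0.5) + (-0.75)·(-0.5) + (2.25)·(1.5)) / 3 = 4.5/3 = 1.5
  s[X_1,X_3] = ((0.25)·(-2.25) + (-1.75)·(-0.25) + (-0.75)·(-0.25) + (2.25)·(2.75)) / 3 = 6.25/3 = 2.0833
  s[X_2,X_2] = ((-0.5)·(-0.5) + (-0.5)·(-0.5) + (-0.5)·(-0.5) + (1.5)·(1.5)) / 3 = 3/3 = 1
  s[X_2,X_3] = ((-0.5)·(-2.25) + (-0.5)·(-0.25) + (-0.5)·(-0.25) + (1.5)·(2.75)) / 3 = 5.5/3 = 1.8333
  s[X_3,X_3] = ((-2.25)·(-2.25) + (-0.25)·(-0.25) + (-0.25)·(-0.25) + (2.75)·(2.75)) / 3 = 12.75/3 = 4.25
  Sample standard deviations s_i = √(s[i,i]):
  s(X_1) = √(2.9167) = 1.7078
  s(X_2) = √(1) = 1
  s(X_3) = √(4.25) = 2.0616

Step 3 — r_{ij} = s_{ij} / (s_i · s_j):
  r[X_1,X_1] = 1 (diagonal).
  r[X_1,X_2] = 1.5 / (1.7078 · 1) = 1.5 / 1.7078 = 0.8783
  r[X_1,X_3] = 2.0833 / (1.7078 · 2.0616) = 2.0833 / 3.5208 = 0.5917
  r[X_2,X_2] = 1 (diagonal).
  r[X_2,X_3] = 1.8333 / (1 · 2.0616) = 1.8333 / 2.0616 = 0.8893
  r[X_3,X_3] = 1 (diagonal).

R is symmetric with unit diagonal. Assembling:

R = [[1, 0.8783, 0.5917],
 [0.8783, 1, 0.8893],
 [0.5917, 0.8893, 1]]


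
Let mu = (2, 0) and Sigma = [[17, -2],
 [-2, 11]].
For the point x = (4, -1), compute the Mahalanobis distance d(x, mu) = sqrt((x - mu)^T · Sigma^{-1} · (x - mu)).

Step 1 — centre the observation: (x - mu) = (2, -1).

Step 2 — invert Sigma. det(Sigma) = 17·11 - (-2)² = 183.
  Sigma^{-1} = (1/det) · [[d, -b], [-b, a]] = [[0.0601, 0.0109],
 [0.0109, 0.0929]].

Step 3 — form the quadratic (x - mu)^T · Sigma^{-1} · (x - mu):
  Sigma^{-1} · (x - mu) = (0.1093, -0.071).
  (x - mu)^T · [Sigma^{-1} · (x - mu)] = (2)·(0.1093) + (-1)·(-0.071) = 0.2896.

Step 4 — take square root: d = √(0.2896) ≈ 0.5382.

d(x, mu) = √(0.2896) ≈ 0.5382


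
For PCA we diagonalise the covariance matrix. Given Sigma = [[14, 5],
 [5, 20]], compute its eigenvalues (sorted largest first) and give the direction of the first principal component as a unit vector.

Step 1 — characteristic polynomial of 2×2 Sigma:
  det(Sigma - λI) = λ² - trace · λ + det = 0.
  trace = 14 + 20 = 34, det = 14·20 - (5)² = 255.
Step 2 — discriminant:
  Δ = trace² - 4·det = 1156 - 1020 = 136.
Step 3 — eigenvalues:
  λ = (trace ± √Δ)/2 = (34 ± 11.6619)/2,
  λ_1 = 22.831,  λ_2 = 11.169.

Step 4 — unit eigenvector for λ_1: solve (Sigma - λ_1 I)v = 0. First row:
  (14 - 22.831)·v_x + (5)·v_y = 0, i.e. (-8.831)·v_x + (5)·v_y = 0,
  so v ∝ (b, λ_1 - a) = (5, 8.831) = u.
  ||u|| = √((5)² + (8.831)²) = √(102.9857) ≈ 10.1482,
  v_1 = u/||u|| ≈ (0.4927, 0.8702) (||v_1|| = 1).

λ_1 = 22.831,  λ_2 = 11.169;  v_1 ≈ (0.4927, 0.8702)


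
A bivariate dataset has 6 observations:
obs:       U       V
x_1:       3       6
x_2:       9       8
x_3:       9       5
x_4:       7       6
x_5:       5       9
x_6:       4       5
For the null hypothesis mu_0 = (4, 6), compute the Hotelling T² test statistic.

Step 1 — sample mean vector:
  mean(U) = (3 + 9 + 9 + 7 + 5 + 4) / 6 = 37/6 = 6.1667
  mean(V) = (6 + 8 + 5 + 6 + 9 + 5) / 6 = 39/6 = 6.5
  x̄ = (6.1667, 6.5),  deviation x̄ - mu_0 = (6.1667, 6.5) - (4, 6) = (2.1667, 0.5).

Step 2 — sample covariance matrix, S[i,j] = (1/(n-1)) · Σ_k (x_{k,i} - mean_i) · (x_{k,j} - mean_j), divisor n-1 = 5:
  S[U,U] = ((-3.1667)·(-3.1667) + (2.8333)·(2.8333) + (2.8333)·(2.8333) + (0.8333)·(0.8333) + (-1.1667)·(-1.1667) + (-2.1667)·(-2.1667)) / 5 = 32.8333/5 = 6.5667
  S[U,V] = ((-3.1667)·(-0.5) + (2.8333)·(1.5) + (2.8333)·(-1.5) + (0.8333)·(-0.5) + (-1.1667)·(2.5) + (-2.1667)·(-1.5)) / 5 = 1.5/5 = 0.3
  S[V,V] = ((-0.5)·(-0.5) + (1.5)·(1.5) + (-1.5)·(-1.5) + (-0.5)·(-0.5) + (2.5)·(2.5) + (-1.5)·(-1.5)) / 5 = 13.5/5 = 2.7
  S = [[6.5667, 0.3],
 [0.3, 2.7]].

Step 3 — invert S. det(S) = 6.5667·2.7 - (0.3)² = 17.64.
  S^{-1} = (1/det) · [[d, -b], [-b, a]] = [[0.1531, -0.017],
 [-0.017, 0.3723]].

Step 4 — quadratic form (x̄ - mu_0)^T · S^{-1} · (x̄ - mu_0):
  S^{-1} · (x̄ - mu_0) = (0.3231, 0.1493),
  (x̄ - mu_0)^T · [...] = (2.1667)·(0.3231) + (0.5)·(0.1493) = 0.7748.

Step 5 — scale by n: T² = 6 · 0.7748 = 4.6485.

T² ≈ 4.6485


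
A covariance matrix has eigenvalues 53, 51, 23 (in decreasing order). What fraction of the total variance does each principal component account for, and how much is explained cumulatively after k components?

Step 1 — total variance = trace(Sigma) = Σ λ_i = 53 + 51 + 23 = 127.

Step 2 — fraction explained by component i = λ_i / Σ λ:
  PC1: 53/127 = 0.4173
  PC2: 51/127 = 0.4016
  PC3: 23/127 = 0.1811

Step 3 — cumulative fraction after k components = (λ_1 + ... + λ_k) / Σ λ:
  k = 1: 53/127 = 0.4173
  k = 2: (53 + 51)/127 = 104/127 = 0.8189
  k = 3: (53 + 51 + 23)/127 = 127/127 = 1

Summary (fraction, with percent):

explained: PC1 0.4173 (41.73%), PC2 0.4016 (40.16%), PC3 0.1811 (18.11%);  cumulative: 0.4173, 0.8189, 1


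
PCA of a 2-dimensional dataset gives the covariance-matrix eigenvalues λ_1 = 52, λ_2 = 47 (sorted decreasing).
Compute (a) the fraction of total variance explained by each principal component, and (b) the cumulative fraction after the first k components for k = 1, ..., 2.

Step 1 — total variance = trace(Sigma) = Σ λ_i = 52 + 47 = 99.

Step 2 — fraction explained by component i = λ_i / Σ λ:
  PC1: 52/99 = 0.5253
  PC2: 47/99 = 0.4747

Step 3 — cumulative fraction after k components = (λ_1 + ... + λ_k) / Σ λ:
  k = 1: 52/99 = 0.5253
  k = 2: (52 + 47)/99 = 99/99 = 1

Summary (fraction, with percent):

explained: PC1 0.5253 (52.53%), PC2 0.4747 (47.47%);  cumulative: 0.5253, 1


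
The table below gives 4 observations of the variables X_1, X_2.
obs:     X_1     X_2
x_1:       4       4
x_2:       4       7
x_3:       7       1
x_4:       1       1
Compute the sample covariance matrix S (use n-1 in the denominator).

Step 1 — column means:
  mean(X_1) = (4 + 4 + 7 + 1) / 4 = 16/4 = 4
  mean(X_2) = (4 + 7 + 1 + 1) / 4 = 13/4 = 3.25

Step 2 — sample covariance S[i,j] = (1/(n-1)) · Σ_k (x_{k,i} - mean_i) · (x_{k,j} - mean_j), with n-1 = 3.
  S[X_1,X_1] = ((0)·(0) + (0)·(0) + (3)·(3) + (-3)·(-3)) / 3 = 18/3 = 6
  S[X_1,X_2] = ((0)·(0.75) + (0)·(3.75) + (3)·(-2.25) + (-3)·(-2.25)) / 3 = 0/3 = 0
  S[X_2,X_2] = ((0.75)·(0.75) + (3.75)·(3.75) + (-2.25)·(-2.25) + (-2.25)·(-2.25)) / 3 = 24.75/3 = 8.25

S is symmetric (S[j,i] = S[i,j]). Assembling:

S = [[6, 0],
 [0, 8.25]]


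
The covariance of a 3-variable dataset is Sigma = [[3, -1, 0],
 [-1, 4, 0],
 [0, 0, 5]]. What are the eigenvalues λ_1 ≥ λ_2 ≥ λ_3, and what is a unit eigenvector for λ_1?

Step 1 — characteristic polynomial p(λ) = det(λI - Sigma) = λ³ - tr·λ² + c_1·λ - det, where tr = trace, c_1 = sum of the principal 2×2 minors, det = det(Sigma):
  tr = 3 + 4 + 5 = 12,
  c_1 = (3·4 - (-1)²) + (3·5 - (0)²) + (4·5 - (0)²) = 11 + 15 + 20 = 46,
  det = 3·(4·5 - (0)²) - (-1)·((-1)·5 - (0)·(0)) + (0)·((-1)·(0) - 4·(0)) = 3·(20) - (-1)·(-5) + (0)·(0) = 55.
  So p(λ) = λ³ - 12λ² + 46λ - 55.
Step 2 — look for an integer root (rational root theorem: any rational root is an integer divisor of 55). Testing λ = 5:
  p(5) = 125 - 300 + 230 - 55 = 0  ✓
  Dividing out (λ - 5): p(λ) = (λ - 5)(λ² - 7λ + 11).
Step 3 — remaining eigenvalues from the quadratic λ² - 7λ + 11 = 0:
  Δ = 7² - 4·11 = 49 - 44 = 5,  λ = (7 ± √5)/2 = (7 ± 2.2361)/2 ≈ 4.618 or 2.382.
  Sorted: λ_1 = 5,  λ_2 = 4.618,  λ_3 = 2.382  (check: sum = 12 = tr ✓).

Step 4 — unit eigenvector for λ_1 = 5: v spans the null space of (Sigma - λ_1 I), whose rows are
  r_1 = (-2, -1, 0),  r_2 = (-1, -1, 0),  r_3 = (0, 0, 0).
  v is orthogonal to every row, so take v ∝ r_1 × r_2 = ((-1)·(0) - (0)·(-1), (0)·(-1) - (-2)·(0), (-2)·(-1) - (-1)·(-1)) = (0, 0, 1).
  Let u = (0, 0, 1).
  ||u|| = √((0)² + (0)² + (1)²) = √(1) = 1,  v_1 = u/||u|| ≈ (0, 0, 1) (||v_1|| = 1).

λ_1 = 5,  λ_2 = 4.618,  λ_3 = 2.382;  v_1 ≈ (0, 0, 1)
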